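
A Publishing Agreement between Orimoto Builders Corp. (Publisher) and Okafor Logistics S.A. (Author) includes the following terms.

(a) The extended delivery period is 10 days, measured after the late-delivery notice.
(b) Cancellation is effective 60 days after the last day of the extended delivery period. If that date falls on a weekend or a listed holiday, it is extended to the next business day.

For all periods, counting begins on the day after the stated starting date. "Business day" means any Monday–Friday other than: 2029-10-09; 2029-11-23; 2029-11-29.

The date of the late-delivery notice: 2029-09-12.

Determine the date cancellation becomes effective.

The last day of the extended delivery period: 10 calendar days after 2029-09-12 is 2029-09-22.
Adding 60 calendar days to 2029-09-22 gives 2029-11-21, which is the date cancellation becomes effective. 2029-11-21 is a Wednesday and is not a listed holiday, so no roll-forward applies.

2029-11-21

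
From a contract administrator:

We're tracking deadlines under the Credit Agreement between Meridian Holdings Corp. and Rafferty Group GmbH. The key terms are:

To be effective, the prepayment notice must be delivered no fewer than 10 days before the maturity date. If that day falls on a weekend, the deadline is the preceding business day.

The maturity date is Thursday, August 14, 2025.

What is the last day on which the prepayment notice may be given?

Counting back 10 calendar days from August 14, 2025 gives August 4, 2025. That is a Monday, so no adjustment is needed.

August 4, 2025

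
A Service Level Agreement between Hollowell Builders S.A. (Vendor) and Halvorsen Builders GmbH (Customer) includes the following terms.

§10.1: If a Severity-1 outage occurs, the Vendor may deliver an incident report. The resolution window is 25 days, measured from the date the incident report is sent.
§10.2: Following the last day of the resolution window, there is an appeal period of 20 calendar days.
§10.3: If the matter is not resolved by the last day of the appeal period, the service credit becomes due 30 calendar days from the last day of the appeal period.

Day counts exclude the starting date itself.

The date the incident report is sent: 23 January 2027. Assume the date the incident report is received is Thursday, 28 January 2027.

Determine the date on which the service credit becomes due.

8 April 2027

Adding 25 calendar days to 23 January 2027 gives 17 February 2027, which is the last day of the resolution window.
The last day of the appeal period: 17 February 2027 + 20 days = 9 March 2027.
The date on which the service credit becomes due: 30 calendar days after 9 March 2027 is 8 April 2027.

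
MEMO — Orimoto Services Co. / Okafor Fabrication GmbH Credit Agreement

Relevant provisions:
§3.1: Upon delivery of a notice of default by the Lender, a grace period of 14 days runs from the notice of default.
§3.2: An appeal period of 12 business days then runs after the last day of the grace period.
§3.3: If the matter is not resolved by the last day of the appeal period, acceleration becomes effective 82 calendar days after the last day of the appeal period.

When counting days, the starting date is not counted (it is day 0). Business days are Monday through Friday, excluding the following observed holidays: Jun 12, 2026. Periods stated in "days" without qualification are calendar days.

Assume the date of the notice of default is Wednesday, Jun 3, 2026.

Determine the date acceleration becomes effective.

Sep 23, 2026

The last day of the grace period: 14 calendar days after Jun 3, 2026 is Jun 17, 2026.
The last day of the appeal period: 12 business days after Wednesday, Jun 17, 2026, skipping weekends — Jun 18, Jun 19, Jun 22, Jun 23, …, Jul 1, Jul 2, Jul 3 — lands on Friday, Jul 3, 2026.
Adding 82 calendar days to Jul 3, 2026 gives Sep 23, 2026, which is the date acceleration becomes effective.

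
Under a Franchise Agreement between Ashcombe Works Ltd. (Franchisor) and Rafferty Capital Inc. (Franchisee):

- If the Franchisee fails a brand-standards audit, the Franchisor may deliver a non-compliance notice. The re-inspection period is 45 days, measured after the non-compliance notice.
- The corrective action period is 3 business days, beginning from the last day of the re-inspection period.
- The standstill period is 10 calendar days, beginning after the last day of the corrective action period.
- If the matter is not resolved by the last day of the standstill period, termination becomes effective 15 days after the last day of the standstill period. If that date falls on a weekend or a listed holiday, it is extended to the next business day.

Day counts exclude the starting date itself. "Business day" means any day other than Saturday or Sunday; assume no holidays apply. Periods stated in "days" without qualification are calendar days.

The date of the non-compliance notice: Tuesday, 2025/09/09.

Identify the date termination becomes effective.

2025/11/24

Adding 45 calendar days to 2025/09/09 gives 2025/10/24, which is the last day of the re-inspection period.
The last day of the corrective action period: counting 3 business days from Friday, 2025/10/24 (Oct 27, Oct 28, Oct 29, skipping weekends) reaches Wednesday, 2025/10/29.
The last day of the standstill period: 2025/10/29 + 10 days = 2025/11/08.
The date termination becomes effective: 15 calendar days after 2025/11/08 is 2025/11/23. That falls on a Sunday, so it rolls to the next business day, Monday, 2025/11/24.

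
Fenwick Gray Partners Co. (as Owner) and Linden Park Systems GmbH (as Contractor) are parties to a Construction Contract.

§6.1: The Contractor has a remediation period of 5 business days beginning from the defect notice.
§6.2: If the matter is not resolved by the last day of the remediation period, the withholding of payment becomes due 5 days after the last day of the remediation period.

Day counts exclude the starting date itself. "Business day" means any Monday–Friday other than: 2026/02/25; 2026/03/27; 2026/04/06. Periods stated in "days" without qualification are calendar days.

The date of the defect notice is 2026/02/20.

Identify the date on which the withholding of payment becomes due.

2026/03/07

From Friday, 2026/02/20, 5 business days (Feb 23, Feb 24, Feb 26, Feb 27, Mar 2, skipping weekends and the listed holiday on Feb 25) brings us to Monday, 2026/03/02, which is the last day of the remediation period.
The date on which the withholding of payment becomes due: 5 calendar days after 2026/03/02 is 2026/03/07.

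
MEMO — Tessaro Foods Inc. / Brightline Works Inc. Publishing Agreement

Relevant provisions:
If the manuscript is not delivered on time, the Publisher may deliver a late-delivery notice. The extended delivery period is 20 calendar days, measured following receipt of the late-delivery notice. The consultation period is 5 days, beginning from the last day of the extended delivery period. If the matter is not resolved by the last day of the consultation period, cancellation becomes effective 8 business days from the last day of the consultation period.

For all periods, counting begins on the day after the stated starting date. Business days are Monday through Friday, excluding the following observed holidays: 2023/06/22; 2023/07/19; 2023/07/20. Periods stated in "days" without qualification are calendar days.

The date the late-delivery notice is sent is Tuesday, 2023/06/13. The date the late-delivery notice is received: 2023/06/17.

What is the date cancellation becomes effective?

2023/07/26

Adding 20 calendar days to 2023/06/17 gives 2023/07/07, which is the last day of the extended delivery period.
Adding 5 calendar days to 2023/07/07 gives 2023/07/12, which is the last day of the consultation period.
From Wednesday, 2023/07/12, 8 business days (Jul 13, Jul 14, Jul 17, Jul 18, Jul 21, Jul 24, Jul 25, Jul 26, skipping weekends and the listed holidays on Jul 19, Jul 20) brings us to Wednesday, 2023/07/26, which is the date cancellation becomes effective.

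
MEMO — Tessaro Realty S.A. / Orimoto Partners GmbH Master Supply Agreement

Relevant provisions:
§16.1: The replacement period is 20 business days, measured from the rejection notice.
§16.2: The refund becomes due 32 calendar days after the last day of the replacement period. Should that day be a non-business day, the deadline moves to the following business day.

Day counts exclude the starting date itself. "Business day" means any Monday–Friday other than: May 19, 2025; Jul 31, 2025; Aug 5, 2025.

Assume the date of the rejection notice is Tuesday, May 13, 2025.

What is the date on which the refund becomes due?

Jul 14, 2025

From Tuesday, May 13, 2025, 20 business days (May 14, May 15, May 16, May 20, …, Jun 9, Jun 10, Jun 11, skipping weekends and the listed holiday on May 19) brings us to Wednesday, Jun 11, 2025, which is the last day of the replacement period.
Adding 32 calendar days to Jun 11, 2025 gives Jul 13, 2025, which is the date on which the refund becomes due. That falls on a Sunday, so it rolls to the next business day, Monday, Jul 14, 2025.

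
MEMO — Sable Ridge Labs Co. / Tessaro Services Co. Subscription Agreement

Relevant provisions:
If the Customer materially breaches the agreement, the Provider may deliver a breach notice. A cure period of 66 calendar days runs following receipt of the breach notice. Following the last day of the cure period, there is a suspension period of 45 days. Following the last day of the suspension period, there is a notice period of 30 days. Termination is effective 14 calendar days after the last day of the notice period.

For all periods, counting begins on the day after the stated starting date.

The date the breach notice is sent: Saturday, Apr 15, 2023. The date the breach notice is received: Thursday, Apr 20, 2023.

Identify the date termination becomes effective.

The last day of the cure period: Apr 20, 2023 + 66 days = Jun 25, 2023.
The last day of the suspension period: Jun 25, 2023 + 45 days = Aug 9, 2023.
The last day of the notice period: 30 calendar days after Aug 9, 2023 is Sep 8, 2023.
Adding 14 calendar days to Sep 8, 2023 gives Sep 22, 2023, which is the date termination becomes effective.

Sep 22, 2023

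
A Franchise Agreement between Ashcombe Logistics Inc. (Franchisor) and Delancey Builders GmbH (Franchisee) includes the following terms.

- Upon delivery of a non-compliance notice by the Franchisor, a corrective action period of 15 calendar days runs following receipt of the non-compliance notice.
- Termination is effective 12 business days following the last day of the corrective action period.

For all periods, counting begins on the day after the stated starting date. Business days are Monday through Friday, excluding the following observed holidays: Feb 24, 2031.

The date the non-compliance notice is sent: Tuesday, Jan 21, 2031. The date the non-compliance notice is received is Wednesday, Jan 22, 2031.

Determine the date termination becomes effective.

The last day of the corrective action period: Jan 22, 2031 + 15 days = Feb 6, 2031.
From Thursday, Feb 6, 2031, 12 business days (Feb 7, Feb 10, Feb 11, Feb 12, …, Feb 20, Feb 21, Feb 25, skipping weekends and the listed holiday on Feb 24) brings us to Tuesday, Feb 25, 2031, which is the date termination becomes effective.

Feb 25, 2031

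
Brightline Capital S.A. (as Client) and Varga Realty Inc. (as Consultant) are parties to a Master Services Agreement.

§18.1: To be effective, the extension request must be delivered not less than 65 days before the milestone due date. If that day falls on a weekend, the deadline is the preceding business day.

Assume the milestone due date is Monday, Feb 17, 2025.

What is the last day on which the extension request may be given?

Dec 13, 2024

Counting back 65 calendar days from Feb 17, 2025 gives Dec 14, 2024. That is a Saturday, so the deadline moves back to Friday, Dec 13, 2024.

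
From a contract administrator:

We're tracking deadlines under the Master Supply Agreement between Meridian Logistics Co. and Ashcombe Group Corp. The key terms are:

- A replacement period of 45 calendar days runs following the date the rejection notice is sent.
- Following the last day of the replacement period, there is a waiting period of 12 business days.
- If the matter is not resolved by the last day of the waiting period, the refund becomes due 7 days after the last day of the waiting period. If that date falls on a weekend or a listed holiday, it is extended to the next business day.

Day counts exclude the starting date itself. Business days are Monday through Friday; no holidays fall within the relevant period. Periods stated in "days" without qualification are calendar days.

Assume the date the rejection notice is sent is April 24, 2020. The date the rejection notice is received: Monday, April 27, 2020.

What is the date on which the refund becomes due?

Adding 45 calendar days to April 24, 2020 gives June 8, 2020, which is the last day of the replacement period.
The last day of the waiting period: 12 business days after Monday, June 8, 2020, skipping weekends — Jun 9, Jun 10, Jun 11, Jun 12, …, Jun 22, Jun 23, Jun 24 — lands on Wednesday, June 24, 2020.
The date on which the refund becomes due: June 24, 2020 + 7 days = July 1, 2020. July 1, 2020 is a Wednesday, so no roll-forward applies.

July 1, 2020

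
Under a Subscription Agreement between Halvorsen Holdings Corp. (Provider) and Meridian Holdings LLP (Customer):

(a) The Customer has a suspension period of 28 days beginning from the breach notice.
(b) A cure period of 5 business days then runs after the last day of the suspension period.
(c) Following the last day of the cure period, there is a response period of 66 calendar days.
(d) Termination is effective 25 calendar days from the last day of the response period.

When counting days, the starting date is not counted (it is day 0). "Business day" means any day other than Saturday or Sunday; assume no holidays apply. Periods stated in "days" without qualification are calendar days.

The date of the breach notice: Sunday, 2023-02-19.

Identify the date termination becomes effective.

2023-06-23

The last day of the suspension period: 2023-02-19 + 28 days = 2023-03-19.
From Sunday, 2023-03-19, 5 business days (Mar 20, Mar 21, Mar 22, Mar 23, Mar 24, skipping weekends) brings us to Friday, 2023-03-24, which is the last day of the cure period.
Adding 66 calendar days to 2023-03-24 gives 2023-05-29, which is the last day of the response period.
Adding 25 calendar days to 2023-05-29 gives 2023-06-23, which is the date termination becomes effective.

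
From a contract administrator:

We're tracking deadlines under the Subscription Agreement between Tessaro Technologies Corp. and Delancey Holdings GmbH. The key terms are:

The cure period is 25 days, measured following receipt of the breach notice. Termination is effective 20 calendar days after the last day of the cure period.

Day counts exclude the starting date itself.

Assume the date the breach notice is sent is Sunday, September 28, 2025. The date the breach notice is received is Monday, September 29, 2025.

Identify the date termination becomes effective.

November 13, 2025

Adding 25 calendar days to September 29, 2025 gives October 24, 2025, which is the last day of the cure period.
Adding 20 calendar days to October 24, 2025 gives November 13, 2025, which is the date termination becomes effective.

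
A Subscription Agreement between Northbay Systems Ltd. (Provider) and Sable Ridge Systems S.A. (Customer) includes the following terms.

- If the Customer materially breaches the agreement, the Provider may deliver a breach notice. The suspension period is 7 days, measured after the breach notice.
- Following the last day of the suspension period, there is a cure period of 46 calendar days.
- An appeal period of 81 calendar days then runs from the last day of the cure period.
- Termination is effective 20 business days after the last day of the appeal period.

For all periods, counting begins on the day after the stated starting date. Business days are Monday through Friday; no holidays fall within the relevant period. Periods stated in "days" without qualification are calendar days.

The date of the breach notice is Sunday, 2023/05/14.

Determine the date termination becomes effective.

The last day of the suspension period: 7 calendar days after 2023/05/14 is 2023/05/21.
The last day of the cure period: 46 calendar days after 2023/05/21 is 2023/07/06.
The last day of the appeal period: 81 calendar days after 2023/07/06 is 2023/09/25.
The date termination becomes effective: 20 business days after Monday, 2023/09/25, skipping weekends — Sep 26, Sep 27, Sep 28, Sep 29, …, Oct 19, Oct 20, Oct 23 — lands on Monday, 2023/10/23.

2023/10/23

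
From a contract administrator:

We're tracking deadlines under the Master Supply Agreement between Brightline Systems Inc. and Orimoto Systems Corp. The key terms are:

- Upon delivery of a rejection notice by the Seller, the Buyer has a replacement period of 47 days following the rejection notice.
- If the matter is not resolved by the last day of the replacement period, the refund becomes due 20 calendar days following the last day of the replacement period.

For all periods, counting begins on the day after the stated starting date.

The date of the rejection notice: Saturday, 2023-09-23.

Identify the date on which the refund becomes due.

2023-11-29

The last day of the replacement period: 47 calendar days after 2023-09-23 is 2023-11-09.
The date on which the refund becomes due: 2023-11-09 + 20 days = 2023-11-29.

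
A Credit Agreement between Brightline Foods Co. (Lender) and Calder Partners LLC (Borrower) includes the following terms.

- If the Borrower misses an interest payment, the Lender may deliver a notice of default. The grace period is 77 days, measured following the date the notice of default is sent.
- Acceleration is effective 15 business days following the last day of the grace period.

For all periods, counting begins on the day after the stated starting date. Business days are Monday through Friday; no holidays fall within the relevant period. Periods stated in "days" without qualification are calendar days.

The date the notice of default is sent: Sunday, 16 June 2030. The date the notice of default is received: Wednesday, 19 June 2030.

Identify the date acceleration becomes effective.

20 September 2030

The last day of the grace period: 77 calendar days after 16 June 2030 is 1 September 2030.
The date acceleration becomes effective: 15 business days after Sunday, 1 September 2030, skipping weekends — Sep 2, Sep 3, Sep 4, Sep 5, …, Sep 18, Sep 19, Sep 20 — lands on Friday, 20 September 2030.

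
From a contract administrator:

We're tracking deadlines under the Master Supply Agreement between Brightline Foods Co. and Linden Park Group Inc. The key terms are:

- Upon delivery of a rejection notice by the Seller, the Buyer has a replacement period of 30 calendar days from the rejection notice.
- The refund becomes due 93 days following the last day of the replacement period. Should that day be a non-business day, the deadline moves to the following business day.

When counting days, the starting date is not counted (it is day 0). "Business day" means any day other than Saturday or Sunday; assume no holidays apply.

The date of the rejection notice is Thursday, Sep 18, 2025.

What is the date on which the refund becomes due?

Adding 30 calendar days to Sep 18, 2025 gives Oct 18, 2025, which is the last day of the replacement period.
The date on which the refund becomes due: 93 calendar days after Oct 18, 2025 is Jan 19, 2026. Jan 19, 2026 is a Monday, so no roll-forward applies.

Jan 19, 2026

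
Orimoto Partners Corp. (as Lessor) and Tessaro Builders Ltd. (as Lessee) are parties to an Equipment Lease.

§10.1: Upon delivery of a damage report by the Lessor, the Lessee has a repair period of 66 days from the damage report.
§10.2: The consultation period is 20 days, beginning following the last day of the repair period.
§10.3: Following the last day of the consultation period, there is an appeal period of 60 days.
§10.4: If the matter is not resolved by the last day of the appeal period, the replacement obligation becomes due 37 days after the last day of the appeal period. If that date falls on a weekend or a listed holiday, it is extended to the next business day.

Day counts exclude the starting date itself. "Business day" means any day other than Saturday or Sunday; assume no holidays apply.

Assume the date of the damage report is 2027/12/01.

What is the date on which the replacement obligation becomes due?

2028/06/01

The last day of the repair period: 2027/12/01 + 66 days = 2028/02/05.
The last day of the consultation period: 2028/02/05 + 20 days = 2028/02/25.
Adding 60 calendar days to 2028/02/25 gives 2028/04/25, which is the last day of the appeal period.
The date on which the replacement obligation becomes due: 37 calendar days after 2028/04/25 is 2028/06/01. 2028/06/01 is a Thursday, so no roll-forward applies.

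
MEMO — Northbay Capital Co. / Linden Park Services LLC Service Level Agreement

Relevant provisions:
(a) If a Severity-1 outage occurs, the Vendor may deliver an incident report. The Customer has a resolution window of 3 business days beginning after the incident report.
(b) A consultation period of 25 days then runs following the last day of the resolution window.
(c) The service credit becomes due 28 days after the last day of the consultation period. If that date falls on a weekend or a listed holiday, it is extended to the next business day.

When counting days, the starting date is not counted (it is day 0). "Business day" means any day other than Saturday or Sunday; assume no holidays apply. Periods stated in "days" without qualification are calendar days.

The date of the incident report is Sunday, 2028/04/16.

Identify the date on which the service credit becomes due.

From Sunday, 2028/04/16, 3 business days (Apr 17, Apr 18, Apr 19, skipping weekends) brings us to Wednesday, 2028/04/19, which is the last day of the resolution window.
The last day of the consultation period: 2028/04/19 + 25 days = 2028/05/14.
The date on which the service credit becomes due: 28 calendar days after 2028/05/14 is 2028/06/11. That falls on a Sunday, so it rolls to the next business day, Monday, 2028/06/12.

2028/06/12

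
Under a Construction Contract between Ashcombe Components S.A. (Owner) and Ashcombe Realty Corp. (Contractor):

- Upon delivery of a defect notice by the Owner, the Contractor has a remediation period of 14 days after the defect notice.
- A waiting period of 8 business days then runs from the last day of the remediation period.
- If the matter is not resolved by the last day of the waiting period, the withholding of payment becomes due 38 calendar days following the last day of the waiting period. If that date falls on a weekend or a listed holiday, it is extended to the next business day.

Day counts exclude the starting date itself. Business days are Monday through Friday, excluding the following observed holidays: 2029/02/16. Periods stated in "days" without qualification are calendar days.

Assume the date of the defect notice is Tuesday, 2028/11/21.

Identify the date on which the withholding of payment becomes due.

2029/01/22

The last day of the remediation period: 14 calendar days after 2028/11/21 is 2028/12/05.
The last day of the waiting period: 8 business days after Tuesday, 2028/12/05, skipping weekends — Dec 6, Dec 7, Dec 8, Dec 11, Dec 12, Dec 13, Dec 14, Dec 15 — lands on Friday, 2028/12/15.
Adding 38 calendar days to 2028/12/15 gives 2029/01/22, which is the date on which the withholding of payment becomes due. 2029/01/22 is a Monday and is not a listed holiday, so no roll-forward applies.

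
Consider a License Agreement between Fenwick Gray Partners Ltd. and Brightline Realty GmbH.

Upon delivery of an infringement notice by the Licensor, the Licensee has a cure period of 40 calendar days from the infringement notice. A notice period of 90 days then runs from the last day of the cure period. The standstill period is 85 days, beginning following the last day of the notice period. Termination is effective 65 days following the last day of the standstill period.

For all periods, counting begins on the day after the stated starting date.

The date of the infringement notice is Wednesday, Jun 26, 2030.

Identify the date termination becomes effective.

The last day of the cure period: Jun 26, 2030 + 40 days = Aug 5, 2030.
Adding 90 calendar days to Aug 5, 2030 gives Nov 3, 2030, which is the last day of the notice period.
The last day of the standstill period: 85 calendar days after Nov 3, 2030 is Jan 27, 2031.
Adding 65 calendar days to Jan 27, 2031 gives Apr 2, 2031, which is the date termination becomes effective.

Apr 2, 2031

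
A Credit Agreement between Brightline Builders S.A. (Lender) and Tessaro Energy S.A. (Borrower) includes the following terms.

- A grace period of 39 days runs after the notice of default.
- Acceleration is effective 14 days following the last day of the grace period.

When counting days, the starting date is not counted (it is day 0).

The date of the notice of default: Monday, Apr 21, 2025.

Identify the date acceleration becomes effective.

Jun 13, 2025

Adding 39 calendar days to Apr 21, 2025 gives May 30, 2025, which is the last day of the grace period.
The date acceleration becomes effective: 14 calendar days after May 30, 2025 is Jun 13, 2025.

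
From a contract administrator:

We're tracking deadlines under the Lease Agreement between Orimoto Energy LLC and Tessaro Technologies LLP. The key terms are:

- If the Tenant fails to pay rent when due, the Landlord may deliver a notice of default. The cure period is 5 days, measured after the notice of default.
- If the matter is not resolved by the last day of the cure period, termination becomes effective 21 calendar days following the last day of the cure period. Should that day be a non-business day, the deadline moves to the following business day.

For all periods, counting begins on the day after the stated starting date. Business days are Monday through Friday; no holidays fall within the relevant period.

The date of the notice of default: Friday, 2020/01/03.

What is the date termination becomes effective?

The last day of the cure period: 2020/01/03 + 5 days = 2020/01/08.
The date termination becomes effective: 21 calendar days after 2020/01/08 is 2020/01/29. 2020/01/29 is a Wednesday, so no roll-forward applies.

2020/01/29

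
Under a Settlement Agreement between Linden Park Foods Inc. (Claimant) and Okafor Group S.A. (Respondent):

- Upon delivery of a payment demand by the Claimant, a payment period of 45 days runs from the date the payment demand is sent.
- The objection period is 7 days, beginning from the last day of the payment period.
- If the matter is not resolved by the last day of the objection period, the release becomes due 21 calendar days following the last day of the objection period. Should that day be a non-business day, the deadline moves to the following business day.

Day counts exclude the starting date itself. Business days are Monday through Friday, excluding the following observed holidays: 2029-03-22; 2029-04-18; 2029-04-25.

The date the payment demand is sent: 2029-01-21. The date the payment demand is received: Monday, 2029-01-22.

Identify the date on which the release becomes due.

2029-04-04

The last day of the payment period: 45 calendar days after 2029-01-21 is 2029-03-07.
The last day of the objection period: 7 calendar days after 2029-03-07 is 2029-03-14.
The date on which the release becomes due: 21 calendar days after 2029-03-14 is 2029-04-04. 2029-04-04 is a Wednesday and is not a listed holiday, so no roll-forward applies.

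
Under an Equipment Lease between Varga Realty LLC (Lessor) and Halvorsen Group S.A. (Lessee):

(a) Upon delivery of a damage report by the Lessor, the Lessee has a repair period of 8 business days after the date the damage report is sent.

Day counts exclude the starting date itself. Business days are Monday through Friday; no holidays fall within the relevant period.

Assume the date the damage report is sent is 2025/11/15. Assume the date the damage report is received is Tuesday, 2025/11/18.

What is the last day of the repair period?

2025/11/26

The last day of the repair period: 8 business days after Saturday, 2025/11/15, skipping weekends — Nov 17, Nov 18, Nov 19, Nov 20, Nov 21, Nov 24, Nov 25, Nov 26 — lands on Wednesday, 2025/11/26.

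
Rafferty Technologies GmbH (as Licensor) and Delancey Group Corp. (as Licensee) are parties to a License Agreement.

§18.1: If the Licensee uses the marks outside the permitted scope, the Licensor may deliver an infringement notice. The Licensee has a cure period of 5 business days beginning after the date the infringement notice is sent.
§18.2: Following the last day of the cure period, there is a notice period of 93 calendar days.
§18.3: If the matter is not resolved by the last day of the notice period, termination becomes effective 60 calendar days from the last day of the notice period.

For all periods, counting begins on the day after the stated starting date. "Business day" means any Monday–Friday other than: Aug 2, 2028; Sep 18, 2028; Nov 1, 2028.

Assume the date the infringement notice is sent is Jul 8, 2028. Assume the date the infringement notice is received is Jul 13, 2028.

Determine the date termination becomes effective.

Dec 14, 2028

The last day of the cure period: 5 business days after Saturday, Jul 8, 2028, skipping weekends — Jul 10, Jul 11, Jul 12, Jul 13, Jul 14 — lands on Friday, Jul 14, 2028.
Adding 93 calendar days to Jul 14, 2028 gives Oct 15, 2028, which is the last day of the notice period.
The date termination becomes effective: 60 calendar days after Oct 15, 2028 is Dec 14, 2028.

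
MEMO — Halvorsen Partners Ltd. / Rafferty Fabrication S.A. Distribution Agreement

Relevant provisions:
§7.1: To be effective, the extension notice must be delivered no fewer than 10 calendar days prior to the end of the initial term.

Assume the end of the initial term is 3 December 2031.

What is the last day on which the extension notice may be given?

23 November 2031

Counting back 10 calendar days from 3 December 2031 gives 23 November 2031.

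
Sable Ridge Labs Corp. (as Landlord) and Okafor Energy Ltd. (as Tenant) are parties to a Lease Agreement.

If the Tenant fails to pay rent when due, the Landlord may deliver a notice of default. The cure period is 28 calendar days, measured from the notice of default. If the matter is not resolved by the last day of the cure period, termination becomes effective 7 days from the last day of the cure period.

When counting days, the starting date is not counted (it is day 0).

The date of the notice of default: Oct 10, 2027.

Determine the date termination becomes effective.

Adding 28 calendar days to Oct 10, 2027 gives Nov 7, 2027, which is the last day of the cure period.
The date termination becomes effective: 7 calendar days after Nov 7, 2027 is Nov 14, 2027.

Nov 14, 2027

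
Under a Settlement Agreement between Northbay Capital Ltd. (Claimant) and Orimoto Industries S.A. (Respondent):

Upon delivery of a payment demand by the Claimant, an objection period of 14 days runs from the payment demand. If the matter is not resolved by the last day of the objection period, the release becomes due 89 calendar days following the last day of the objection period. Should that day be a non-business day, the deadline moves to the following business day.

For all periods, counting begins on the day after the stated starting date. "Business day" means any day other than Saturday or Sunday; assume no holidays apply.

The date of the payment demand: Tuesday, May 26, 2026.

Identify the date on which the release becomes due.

Sep 7, 2026

The last day of the objection period: 14 calendar days after May 26, 2026 is Jun 9, 2026.
Adding 89 calendar days to Jun 9, 2026 gives Sep 6, 2026, which is the date on which the release becomes due. That falls on a Sunday, so it rolls to the next business day, Monday, Sep 7, 2026.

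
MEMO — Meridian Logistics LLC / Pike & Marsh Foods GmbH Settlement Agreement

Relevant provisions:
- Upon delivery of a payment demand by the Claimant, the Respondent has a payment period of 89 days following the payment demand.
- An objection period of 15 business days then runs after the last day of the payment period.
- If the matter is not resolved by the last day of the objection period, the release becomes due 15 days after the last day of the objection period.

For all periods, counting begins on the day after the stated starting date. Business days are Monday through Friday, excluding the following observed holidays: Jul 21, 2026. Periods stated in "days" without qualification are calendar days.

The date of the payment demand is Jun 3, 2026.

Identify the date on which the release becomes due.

Oct 6, 2026

The last day of the payment period: Jun 3, 2026 + 89 days = Aug 31, 2026.
The last day of the objection period: 15 business days after Monday, Aug 31, 2026, skipping weekends — Sep 1, Sep 2, Sep 3, Sep 4, …, Sep 17, Sep 18, Sep 21 — lands on Monday, Sep 21, 2026.
The date on which the release becomes due: 15 calendar days after Sep 21, 2026 is Oct 6, 2026.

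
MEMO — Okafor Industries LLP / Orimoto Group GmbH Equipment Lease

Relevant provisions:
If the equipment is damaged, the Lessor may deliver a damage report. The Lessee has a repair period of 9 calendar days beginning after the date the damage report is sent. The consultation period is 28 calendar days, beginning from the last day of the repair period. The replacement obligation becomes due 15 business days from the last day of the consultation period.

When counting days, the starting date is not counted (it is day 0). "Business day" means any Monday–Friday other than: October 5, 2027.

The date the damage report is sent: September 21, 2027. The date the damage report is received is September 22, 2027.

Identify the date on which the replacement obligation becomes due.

The last day of the repair period: 9 calendar days after September 21, 2027 is September 30, 2027.
The last day of the consultation period: September 30, 2027 + 28 days = October 28, 2027.
The date on which the replacement obligation becomes due: 15 business days after Thursday, October 28, 2027, skipping weekends — Oct 29, Nov 1, Nov 2, Nov 3, …, Nov 16, Nov 17, Nov 18 — lands on Thursday, November 18, 2027.

November 18, 2027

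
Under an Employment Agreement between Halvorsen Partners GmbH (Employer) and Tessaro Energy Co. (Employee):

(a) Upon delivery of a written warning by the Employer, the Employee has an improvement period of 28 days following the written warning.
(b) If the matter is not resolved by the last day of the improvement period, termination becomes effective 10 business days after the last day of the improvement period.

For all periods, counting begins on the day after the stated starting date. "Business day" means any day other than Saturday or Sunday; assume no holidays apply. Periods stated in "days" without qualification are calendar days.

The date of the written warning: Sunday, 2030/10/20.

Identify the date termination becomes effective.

The last day of the improvement period: 2030/10/20 + 28 days = 2030/11/17.
From Sunday, 2030/11/17, 10 business days (Nov 18, Nov 19, Nov 20, Nov 21, Nov 22, Nov 25, Nov 26, Nov 27, Nov 28, Nov 29, skipping weekends) brings us to Friday, 2030/11/29, which is the date termination becomes effective.

2030/11/29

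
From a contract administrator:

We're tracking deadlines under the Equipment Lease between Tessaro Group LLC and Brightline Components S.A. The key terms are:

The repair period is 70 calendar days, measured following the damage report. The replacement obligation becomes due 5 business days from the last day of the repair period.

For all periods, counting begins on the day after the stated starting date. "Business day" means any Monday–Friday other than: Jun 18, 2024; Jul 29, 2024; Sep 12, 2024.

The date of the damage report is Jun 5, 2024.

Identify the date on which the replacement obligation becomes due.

The last day of the repair period: 70 calendar days after Jun 5, 2024 is Aug 14, 2024.
From Wednesday, Aug 14, 2024, 5 business days (Aug 15, Aug 16, Aug 19, Aug 20, Aug 21, skipping weekends) brings us to Wednesday, Aug 21, 2024, which is the date on which the replacement obligation becomes due.

Aug 21, 2024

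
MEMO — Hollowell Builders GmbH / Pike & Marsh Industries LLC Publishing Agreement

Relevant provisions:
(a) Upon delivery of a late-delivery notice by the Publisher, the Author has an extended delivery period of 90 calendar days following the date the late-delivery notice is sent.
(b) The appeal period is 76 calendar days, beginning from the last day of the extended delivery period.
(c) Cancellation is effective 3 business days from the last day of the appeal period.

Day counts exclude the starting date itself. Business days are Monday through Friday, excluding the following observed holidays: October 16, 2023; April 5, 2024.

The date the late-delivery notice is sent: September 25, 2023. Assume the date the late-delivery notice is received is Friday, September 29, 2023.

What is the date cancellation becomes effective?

The last day of the extended delivery period: September 25, 2023 + 90 days = December 24, 2023.
Adding 76 calendar days to December 24, 2023 gives March 9, 2024, which is the last day of the appeal period.
From Saturday, March 9, 2024, 3 business days (Mar 11, Mar 12, Mar 13, skipping weekends) brings us to Wednesday, March 13, 2024, which is the date cancellation becomes effective.

March 13, 2024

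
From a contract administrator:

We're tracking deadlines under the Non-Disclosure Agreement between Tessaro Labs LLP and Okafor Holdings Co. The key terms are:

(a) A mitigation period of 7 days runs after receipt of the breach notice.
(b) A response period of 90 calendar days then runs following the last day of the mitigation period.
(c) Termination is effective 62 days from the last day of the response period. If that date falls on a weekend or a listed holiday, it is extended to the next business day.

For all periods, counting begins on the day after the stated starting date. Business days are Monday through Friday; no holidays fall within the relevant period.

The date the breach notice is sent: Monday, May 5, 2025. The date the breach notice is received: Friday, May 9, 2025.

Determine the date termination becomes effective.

The last day of the mitigation period: May 9, 2025 + 7 days = May 16, 2025.
The last day of the response period: May 16, 2025 + 90 days = Aug 14, 2025.
Adding 62 calendar days to Aug 14, 2025 gives Oct 15, 2025, which is the date termination becomes effective. Oct 15, 2025 is a Wednesday, so no roll-forward applies.

Oct 15, 2025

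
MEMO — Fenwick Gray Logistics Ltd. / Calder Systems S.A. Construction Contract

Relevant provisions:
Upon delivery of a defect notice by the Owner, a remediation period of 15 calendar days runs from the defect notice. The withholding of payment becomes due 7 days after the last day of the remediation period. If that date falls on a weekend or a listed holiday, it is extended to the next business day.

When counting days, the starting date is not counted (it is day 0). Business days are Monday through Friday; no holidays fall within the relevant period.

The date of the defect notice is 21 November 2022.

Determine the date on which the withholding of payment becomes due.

The last day of the remediation period: 21 November 2022 + 15 days = 6 December 2022.
The date on which the withholding of payment becomes due: 7 calendar days after 6 December 2022 is 13 December 2022. 13 December 2022 is a Tuesday, so no roll-forward applies.

13 December 2022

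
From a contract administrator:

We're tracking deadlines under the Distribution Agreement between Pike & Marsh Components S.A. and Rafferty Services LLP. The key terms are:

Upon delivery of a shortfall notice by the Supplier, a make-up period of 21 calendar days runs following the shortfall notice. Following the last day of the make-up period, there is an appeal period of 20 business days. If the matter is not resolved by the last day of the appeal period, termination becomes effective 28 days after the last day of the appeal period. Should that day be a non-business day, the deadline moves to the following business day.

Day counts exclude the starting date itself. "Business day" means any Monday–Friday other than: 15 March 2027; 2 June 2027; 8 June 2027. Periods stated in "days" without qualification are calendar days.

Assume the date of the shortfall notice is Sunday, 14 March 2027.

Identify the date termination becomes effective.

The last day of the make-up period: 21 calendar days after 14 March 2027 is 4 April 2027.
From Sunday, 4 April 2027, 20 business days (Apr 5, Apr 6, Apr 7, Apr 8, …, Apr 28, Apr 29, Apr 30, skipping weekends) brings us to Friday, 30 April 2027, which is the last day of the appeal period.
Adding 28 calendar days to 30 April 2027 gives 28 May 2027, which is the date termination becomes effective. 28 May 2027 is a Friday and is not a listed holiday, so no roll-forward applies.

28 May 2027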